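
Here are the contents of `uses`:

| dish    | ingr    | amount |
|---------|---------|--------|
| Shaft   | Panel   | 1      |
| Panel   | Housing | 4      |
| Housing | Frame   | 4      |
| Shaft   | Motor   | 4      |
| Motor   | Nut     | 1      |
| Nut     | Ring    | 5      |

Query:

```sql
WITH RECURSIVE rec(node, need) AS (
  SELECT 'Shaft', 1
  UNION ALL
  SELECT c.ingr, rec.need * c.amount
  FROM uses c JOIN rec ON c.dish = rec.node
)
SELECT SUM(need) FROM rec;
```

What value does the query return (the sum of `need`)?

Base: (Shaft, need=1).
Iteration 1: components of {Shaft} -> Motor = 1*4 = 4, Panel = 1*1 = 1.
Iteration 2: components of {Motor,Panel} -> Housing = 1*4 = 4, Nut = 4*1 = 4.
Iteration 3: components of {Housing,Nut} -> Frame = 4*4 = 16, Ring = 4*5 = 20.
Iteration 4: no further components; recursion stops.
SUM(need) = 1 + 1 + 4 + 4 + 4 + 16 + 20 = 50.

50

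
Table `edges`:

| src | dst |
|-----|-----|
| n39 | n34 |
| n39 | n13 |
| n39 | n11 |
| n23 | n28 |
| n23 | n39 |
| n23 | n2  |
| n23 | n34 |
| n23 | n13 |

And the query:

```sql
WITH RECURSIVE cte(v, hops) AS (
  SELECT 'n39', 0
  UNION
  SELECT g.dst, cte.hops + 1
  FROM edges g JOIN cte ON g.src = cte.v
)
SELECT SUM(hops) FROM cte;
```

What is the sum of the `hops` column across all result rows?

Base: (n39, hops=0).
Iteration 1: edges from {n39} -> (n11, hops=1), (n13, hops=1), (n34, hops=1).
Iteration 2: no outgoing edges from {n11,n13,n34}; recursion stops.
SUM(hops) = 0 + 1 + 1 + 1 = 3.

3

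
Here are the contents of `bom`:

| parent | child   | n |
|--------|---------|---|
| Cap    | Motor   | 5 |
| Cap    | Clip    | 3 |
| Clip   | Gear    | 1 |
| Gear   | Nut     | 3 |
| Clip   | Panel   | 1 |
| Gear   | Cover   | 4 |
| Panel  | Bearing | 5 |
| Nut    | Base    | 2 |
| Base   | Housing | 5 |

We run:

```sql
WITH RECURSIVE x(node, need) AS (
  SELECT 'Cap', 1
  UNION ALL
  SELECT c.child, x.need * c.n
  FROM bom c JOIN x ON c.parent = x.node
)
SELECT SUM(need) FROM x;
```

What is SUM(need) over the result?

Base: (Cap, need=1).
Iteration 1: components of {Cap} -> Clip = 1*3 = 3, Motor = 1*5 = 5.
Iteration 2: components of {Clip,Motor} -> Gear = 3*1 = 3, Panel = 3*1 = 3.
Iteration 3: components of {Gear,Panel} -> Bearing = 3*5 = 15, Cover = 3*4 = 12, Nut = 3*3 = 9.
Iteration 4: components of {Bearing,Cover,Nut} -> Base = 9*2 = 18.
Iteration 5: components of {Base} -> Housing = 18*5 = 90.
Iteration 6: no further components; recursion stops.
SUM(need) = 1 + 5 + 3 + 3 + 3 + 9 + 12 + 15 + 18 + 90 = 159.

159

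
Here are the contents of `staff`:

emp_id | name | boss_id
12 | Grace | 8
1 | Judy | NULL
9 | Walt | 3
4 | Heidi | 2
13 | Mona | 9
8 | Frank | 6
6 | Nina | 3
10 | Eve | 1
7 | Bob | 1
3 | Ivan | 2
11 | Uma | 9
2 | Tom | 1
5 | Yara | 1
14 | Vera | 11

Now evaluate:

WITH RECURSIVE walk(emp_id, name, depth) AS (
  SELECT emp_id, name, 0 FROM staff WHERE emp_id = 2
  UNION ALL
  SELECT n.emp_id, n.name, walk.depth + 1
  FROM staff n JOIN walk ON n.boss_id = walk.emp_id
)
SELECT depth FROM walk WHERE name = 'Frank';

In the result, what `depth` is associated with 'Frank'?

3

Base: emp_id=2 (Tom) at depth 0.
Iteration 1: rows with boss_id in {2} -> Ivan (id 3, depth 1), Heidi (id 4, depth 1).
Iteration 2: rows with boss_id in {3,4} -> Nina (id 6, depth 2), Walt (id 9, depth 2).
Iteration 3: rows with boss_id in {6,9} -> Frank (id 8, depth 3), Uma (id 11, depth 3), Mona (id 13, depth 3).
Iteration 4: rows with boss_id in {8,11,13} -> Grace (id 12, depth 4), Vera (id 14, depth 4).
Iteration 5: no rows with boss_id in {12,14}; recursion stops.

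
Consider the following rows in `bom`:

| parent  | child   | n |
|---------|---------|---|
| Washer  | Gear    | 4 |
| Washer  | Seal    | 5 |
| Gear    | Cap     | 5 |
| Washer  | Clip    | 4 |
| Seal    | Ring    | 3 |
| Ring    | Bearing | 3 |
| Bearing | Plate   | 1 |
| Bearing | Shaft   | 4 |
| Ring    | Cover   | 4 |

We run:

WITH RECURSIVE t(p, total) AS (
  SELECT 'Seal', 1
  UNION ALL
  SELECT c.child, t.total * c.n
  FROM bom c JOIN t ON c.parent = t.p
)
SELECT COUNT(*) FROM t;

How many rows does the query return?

Base: (Seal, total=1).
Iteration 1: components of {Seal} -> Ring = 1*3 = 3.
Iteration 2: components of {Ring} -> Bearing = 3*3 = 9, Cover = 3*4 = 12.
Iteration 3: components of {Bearing,Cover} -> Plate = 9*1 = 9, Shaft = 9*4 = 36.
Iteration 4: no further components; recursion stops.
Total rows emitted: 6.

6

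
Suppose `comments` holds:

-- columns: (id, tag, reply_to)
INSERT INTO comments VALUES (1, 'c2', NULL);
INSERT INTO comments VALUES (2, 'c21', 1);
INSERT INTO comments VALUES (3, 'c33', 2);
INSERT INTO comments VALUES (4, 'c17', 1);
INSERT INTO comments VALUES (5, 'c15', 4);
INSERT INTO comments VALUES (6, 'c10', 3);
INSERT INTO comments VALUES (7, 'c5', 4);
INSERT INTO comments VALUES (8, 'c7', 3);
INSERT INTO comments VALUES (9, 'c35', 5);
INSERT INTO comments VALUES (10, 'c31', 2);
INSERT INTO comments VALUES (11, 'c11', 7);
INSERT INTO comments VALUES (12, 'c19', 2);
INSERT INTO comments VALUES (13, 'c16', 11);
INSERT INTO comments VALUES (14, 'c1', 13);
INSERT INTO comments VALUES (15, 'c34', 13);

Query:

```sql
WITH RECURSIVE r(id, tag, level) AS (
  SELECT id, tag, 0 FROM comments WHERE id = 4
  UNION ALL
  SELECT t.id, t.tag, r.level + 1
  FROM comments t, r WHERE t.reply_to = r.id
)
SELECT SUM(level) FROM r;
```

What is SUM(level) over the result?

17

Base: id=4 (c17) at level 0.
Iteration 1: rows with reply_to in {4} -> c15 (id 5, level 1), c5 (id 7, level 1).
Iteration 2: rows with reply_to in {5,7} -> c35 (id 9, level 2), c11 (id 11, level 2).
Iteration 3: rows with reply_to in {9,11} -> c16 (id 13, level 3).
Iteration 4: rows with reply_to in {13} -> c1 (id 14, level 4), c34 (id 15, level 4).
Iteration 5: no rows with reply_to in {14,15}; recursion stops.
SUM(level) = 0 + 1 + 1 + 2 + 2 + 3 + 4 + 4 = 17.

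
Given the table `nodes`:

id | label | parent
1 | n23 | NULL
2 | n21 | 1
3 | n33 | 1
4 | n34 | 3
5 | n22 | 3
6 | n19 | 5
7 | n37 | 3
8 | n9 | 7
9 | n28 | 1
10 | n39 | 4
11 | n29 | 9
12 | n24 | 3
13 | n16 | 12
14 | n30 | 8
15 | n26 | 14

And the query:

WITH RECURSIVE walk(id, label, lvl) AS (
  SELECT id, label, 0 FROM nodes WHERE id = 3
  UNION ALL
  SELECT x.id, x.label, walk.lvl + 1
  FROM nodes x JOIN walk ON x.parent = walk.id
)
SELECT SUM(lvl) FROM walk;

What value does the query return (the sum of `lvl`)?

19

Base: id=3 (n33) at lvl 0.
Iteration 1: rows with parent in {3} -> n34 (id 4, lvl 1), n22 (id 5, lvl 1), n37 (id 7, lvl 1), n24 (id 12, lvl 1).
Iteration 2: rows with parent in {4,5,7,12} -> n19 (id 6, lvl 2), n9 (id 8, lvl 2), n39 (id 10, lvl 2), n16 (id 13, lvl 2).
Iteration 3: rows with parent in {6,8,10,13} -> n30 (id 14, lvl 3).
Iteration 4: rows with parent in {14} -> n26 (id 15, lvl 4).
Iteration 5: no rows with parent in {15}; recursion stops.
SUM(lvl) = 0 + 1 + 1 + 1 + 1 + 2 + 2 + 2 + 2 + 3 + 4 = 19.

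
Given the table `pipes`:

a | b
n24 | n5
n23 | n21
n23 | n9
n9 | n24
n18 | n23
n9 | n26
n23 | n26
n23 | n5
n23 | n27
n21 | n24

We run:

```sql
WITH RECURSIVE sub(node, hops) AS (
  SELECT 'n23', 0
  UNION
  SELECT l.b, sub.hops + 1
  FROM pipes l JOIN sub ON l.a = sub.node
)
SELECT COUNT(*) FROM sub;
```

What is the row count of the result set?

Base: (n23, hops=0).
Iteration 1: edges from {n23} -> (n21, hops=1), (n26, hops=1), (n27, hops=1), (n5, hops=1), (n9, hops=1).
Iteration 2: edges from {n21,n26,n27,n5,n9} -> (n24, hops=2), (n26, hops=2). [UNION drops 1 duplicate row(s)]
Iteration 3: edges from {n24,n26} -> (n5, hops=3).
Iteration 4: no outgoing edges from {n5}; recursion stops.
Total rows emitted: 9.

9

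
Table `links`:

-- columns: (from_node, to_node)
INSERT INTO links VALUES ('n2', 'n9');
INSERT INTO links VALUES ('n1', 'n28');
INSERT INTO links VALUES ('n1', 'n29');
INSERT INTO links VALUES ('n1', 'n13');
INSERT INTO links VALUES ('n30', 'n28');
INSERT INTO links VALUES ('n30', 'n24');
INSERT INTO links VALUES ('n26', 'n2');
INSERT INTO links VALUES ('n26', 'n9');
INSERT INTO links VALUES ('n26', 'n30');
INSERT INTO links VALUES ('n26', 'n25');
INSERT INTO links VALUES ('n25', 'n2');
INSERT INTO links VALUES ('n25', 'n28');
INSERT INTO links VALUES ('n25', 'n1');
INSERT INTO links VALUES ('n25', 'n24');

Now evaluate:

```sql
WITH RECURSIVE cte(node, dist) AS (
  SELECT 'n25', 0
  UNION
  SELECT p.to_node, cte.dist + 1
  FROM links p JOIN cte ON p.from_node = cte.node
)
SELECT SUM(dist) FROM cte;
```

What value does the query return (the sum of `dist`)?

Base: (n25, dist=0).
Iteration 1: edges from {n25} -> (n1, dist=1), (n2, dist=1), (n24, dist=1), (n28, dist=1).
Iteration 2: edges from {n1,n2,n24,n28} -> (n13, dist=2), (n28, dist=2), (n29, dist=2), (n9, dist=2).
Iteration 3: no outgoing edges from {n13,n28,n29,n9}; recursion stops.
SUM(dist) = 0 + 1 + 1 + 1 + 1 + 2 + 2 + 2 + 2 = 12.

12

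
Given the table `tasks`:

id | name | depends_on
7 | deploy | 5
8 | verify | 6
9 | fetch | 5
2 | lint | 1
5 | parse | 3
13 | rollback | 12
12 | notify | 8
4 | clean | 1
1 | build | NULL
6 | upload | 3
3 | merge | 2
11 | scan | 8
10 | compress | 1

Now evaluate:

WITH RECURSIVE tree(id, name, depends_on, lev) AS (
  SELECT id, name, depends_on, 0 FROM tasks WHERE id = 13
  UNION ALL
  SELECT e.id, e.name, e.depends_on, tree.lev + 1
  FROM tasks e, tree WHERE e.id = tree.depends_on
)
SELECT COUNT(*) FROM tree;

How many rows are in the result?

7

Base: id=13 (rollback), depends_on=12, lev 0.
Iteration 1: join on id=12 -> notify (id 12, depends_on=8, lev 1).
Iteration 2: join on id=8 -> verify (id 8, depends_on=6, lev 2).
Iteration 3: join on id=6 -> upload (id 6, depends_on=3, lev 3).
Iteration 4: join on id=3 -> merge (id 3, depends_on=2, lev 4).
Iteration 5: join on id=2 -> lint (id 2, depends_on=1, lev 5).
Iteration 6: join on id=1 -> build (id 1, depends_on=NULL, lev 6).
Iteration 7: depends_on is NULL; no match; recursion stops.
Total rows emitted: 7.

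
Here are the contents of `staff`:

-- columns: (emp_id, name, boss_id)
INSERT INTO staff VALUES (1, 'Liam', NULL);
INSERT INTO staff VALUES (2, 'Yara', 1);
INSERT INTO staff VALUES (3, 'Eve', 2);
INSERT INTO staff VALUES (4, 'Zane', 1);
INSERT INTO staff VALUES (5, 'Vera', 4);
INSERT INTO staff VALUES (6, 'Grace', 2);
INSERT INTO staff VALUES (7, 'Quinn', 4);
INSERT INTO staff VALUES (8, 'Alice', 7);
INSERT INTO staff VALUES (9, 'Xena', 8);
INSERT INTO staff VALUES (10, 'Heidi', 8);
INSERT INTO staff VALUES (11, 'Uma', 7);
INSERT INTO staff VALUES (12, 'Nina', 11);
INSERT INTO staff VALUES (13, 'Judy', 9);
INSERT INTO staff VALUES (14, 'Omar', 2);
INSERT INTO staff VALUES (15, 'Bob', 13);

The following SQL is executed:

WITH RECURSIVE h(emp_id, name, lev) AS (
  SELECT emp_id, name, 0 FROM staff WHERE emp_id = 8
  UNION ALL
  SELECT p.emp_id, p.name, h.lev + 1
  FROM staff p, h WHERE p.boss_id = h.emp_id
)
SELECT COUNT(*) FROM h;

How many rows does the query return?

Base: emp_id=8 (Alice) at lev 0.
Iteration 1: rows with boss_id in {8} -> Xena (id 9, lev 1), Heidi (id 10, lev 1).
Iteration 2: rows with boss_id in {9,10} -> Judy (id 13, lev 2).
Iteration 3: rows with boss_id in {13} -> Bob (id 15, lev 3).
Iteration 4: no rows with boss_id in {15}; recursion stops.
Total rows emitted: 5.

5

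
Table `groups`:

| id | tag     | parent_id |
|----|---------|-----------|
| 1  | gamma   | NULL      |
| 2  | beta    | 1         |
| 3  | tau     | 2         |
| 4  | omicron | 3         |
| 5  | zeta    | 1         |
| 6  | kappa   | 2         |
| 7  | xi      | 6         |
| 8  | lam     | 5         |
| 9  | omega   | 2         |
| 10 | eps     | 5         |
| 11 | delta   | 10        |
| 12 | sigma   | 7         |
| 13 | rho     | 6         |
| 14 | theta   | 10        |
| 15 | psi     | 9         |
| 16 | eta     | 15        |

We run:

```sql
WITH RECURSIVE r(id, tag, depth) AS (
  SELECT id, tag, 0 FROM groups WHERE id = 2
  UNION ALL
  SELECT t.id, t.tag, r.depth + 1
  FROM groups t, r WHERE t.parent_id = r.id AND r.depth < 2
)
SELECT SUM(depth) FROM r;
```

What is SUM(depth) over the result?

11

Base: id=2 (beta) at depth 0.
Iteration 1: rows with parent_id in {2} -> tau (id 3, depth 1), kappa (id 6, depth 1), omega (id 9, depth 1).
Iteration 2: rows with parent_id in {3,6,9} -> omicron (id 4, depth 2), xi (id 7, depth 2), rho (id 13, depth 2), psi (id 15, depth 2).
Iteration 3: depth < 2 fails for all current rows; recursion stops.
SUM(depth) = 0 + 1 + 1 + 1 + 2 + 2 + 2 + 2 = 11.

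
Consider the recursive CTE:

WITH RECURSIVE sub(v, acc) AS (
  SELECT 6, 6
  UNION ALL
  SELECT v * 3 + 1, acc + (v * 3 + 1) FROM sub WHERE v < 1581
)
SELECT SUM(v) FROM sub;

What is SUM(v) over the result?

Base: v=6, acc=6.
Iteration 1: 6 < 1581 holds -> v = 6 * 3 + 1 = 19, acc = 6 + 19 = 25.
Iteration 2: 19 < 1581 holds -> v = 19 * 3 + 1 = 58, acc = 25 + 58 = 83.
Iteration 3: 58 < 1581 holds -> v = 58 * 3 + 1 = 175, acc = 83 + 175 = 258.
Iteration 4: 175 < 1581 holds -> v = 175 * 3 + 1 = 526, acc = 258 + 526 = 784.
Iteration 5: 526 < 1581 holds -> v = 526 * 3 + 1 = 1579, acc = 784 + 1579 = 2363.
Iteration 6: 1579 < 1581 holds -> v = 1579 * 3 + 1 = 4738, acc = 2363 + 4738 = 7101.
Iteration 7: 4738 < 1581 fails; recursion stops.
SUM(v) = 6 + 19 + 58 + 175 + 526 + 1579 + 4738 = 7101.

7101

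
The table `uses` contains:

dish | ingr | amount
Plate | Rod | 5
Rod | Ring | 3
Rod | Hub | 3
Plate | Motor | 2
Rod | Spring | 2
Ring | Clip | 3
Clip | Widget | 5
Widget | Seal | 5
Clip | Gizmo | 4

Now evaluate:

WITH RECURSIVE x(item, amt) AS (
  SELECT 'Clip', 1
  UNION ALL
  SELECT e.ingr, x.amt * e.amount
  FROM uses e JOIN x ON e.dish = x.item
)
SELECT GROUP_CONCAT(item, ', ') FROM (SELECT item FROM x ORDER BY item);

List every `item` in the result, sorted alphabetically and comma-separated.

Clip, Gizmo, Seal, Widget

Base: (Clip, amt=1).
Iteration 1: components of {Clip} -> Gizmo = 1*4 = 4, Widget = 1*5 = 5.
Iteration 2: components of {Gizmo,Widget} -> Seal = 5*5 = 25.
Iteration 3: no further components; recursion stops.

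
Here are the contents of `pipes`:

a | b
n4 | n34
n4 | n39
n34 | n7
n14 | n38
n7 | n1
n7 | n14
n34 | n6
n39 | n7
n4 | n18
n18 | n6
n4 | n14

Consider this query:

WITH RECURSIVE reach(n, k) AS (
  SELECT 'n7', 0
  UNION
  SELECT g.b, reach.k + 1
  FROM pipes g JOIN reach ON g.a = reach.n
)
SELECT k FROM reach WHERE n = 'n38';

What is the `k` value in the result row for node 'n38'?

2

Base: (n7, k=0).
Iteration 1: edges from {n7} -> (n1, k=1), (n14, k=1).
Iteration 2: edges from {n1,n14} -> (n38, k=2).
Iteration 3: no outgoing edges from {n38}; recursion stops.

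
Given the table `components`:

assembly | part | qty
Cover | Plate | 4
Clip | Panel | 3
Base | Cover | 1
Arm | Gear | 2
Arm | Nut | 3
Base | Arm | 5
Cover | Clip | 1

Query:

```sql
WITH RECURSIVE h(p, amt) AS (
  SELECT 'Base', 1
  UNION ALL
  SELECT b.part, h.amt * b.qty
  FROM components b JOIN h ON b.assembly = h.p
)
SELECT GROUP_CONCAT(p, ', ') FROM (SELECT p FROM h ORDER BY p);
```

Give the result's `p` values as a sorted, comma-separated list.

Base: (Base, amt=1).
Iteration 1: components of {Base} -> Arm = 1*5 = 5, Cover = 1*1 = 1.
Iteration 2: components of {Arm,Cover} -> Clip = 1*1 = 1, Gear = 5*2 = 10, Nut = 5*3 = 15, Plate = 1*4 = 4.
Iteration 3: components of {Clip,Gear,Nut,Plate} -> Panel = 1*3 = 3.
Iteration 4: no further components; recursion stops.

Arm, Base, Clip, Cover, Gear, Nut, Panel, Plate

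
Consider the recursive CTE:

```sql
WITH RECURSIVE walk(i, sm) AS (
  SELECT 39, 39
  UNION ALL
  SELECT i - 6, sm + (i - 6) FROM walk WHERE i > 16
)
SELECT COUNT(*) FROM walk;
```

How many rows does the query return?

5

Base: i=39, sm=39.
Iteration 1: 39 > 16 holds -> i = 39 - 6 = 33, sm = 39 + 33 = 72.
Iteration 2: 33 > 16 holds -> i = 33 - 6 = 27, sm = 72 + 27 = 99.
Iteration 3: 27 > 16 holds -> i = 27 - 6 = 21, sm = 99 + 21 = 120.
Iteration 4: 21 > 16 holds -> i = 21 - 6 = 15, sm = 120 + 15 = 135.
Iteration 5: 15 > 16 fails; recursion stops.
Total rows emitted: 5.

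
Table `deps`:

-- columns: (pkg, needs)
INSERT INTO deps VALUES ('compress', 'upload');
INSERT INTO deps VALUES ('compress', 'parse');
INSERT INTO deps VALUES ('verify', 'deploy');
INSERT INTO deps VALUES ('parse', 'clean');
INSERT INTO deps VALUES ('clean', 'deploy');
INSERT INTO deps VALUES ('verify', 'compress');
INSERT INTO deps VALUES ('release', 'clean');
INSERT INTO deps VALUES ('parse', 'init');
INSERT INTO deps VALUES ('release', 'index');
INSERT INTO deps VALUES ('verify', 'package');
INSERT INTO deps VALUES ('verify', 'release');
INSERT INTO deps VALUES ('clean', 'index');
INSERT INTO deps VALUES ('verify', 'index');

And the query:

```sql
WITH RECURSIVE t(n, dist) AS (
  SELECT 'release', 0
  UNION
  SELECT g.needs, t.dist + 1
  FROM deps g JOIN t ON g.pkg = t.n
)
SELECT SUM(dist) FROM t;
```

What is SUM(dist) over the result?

Base: (release, dist=0).
Iteration 1: edges from {release} -> (clean, dist=1), (index, dist=1).
Iteration 2: edges from {clean,index} -> (deploy, dist=2), (index, dist=2).
Iteration 3: no outgoing edges from {deploy,index}; recursion stops.
SUM(dist) = 0 + 1 + 1 + 2 + 2 = 6.

6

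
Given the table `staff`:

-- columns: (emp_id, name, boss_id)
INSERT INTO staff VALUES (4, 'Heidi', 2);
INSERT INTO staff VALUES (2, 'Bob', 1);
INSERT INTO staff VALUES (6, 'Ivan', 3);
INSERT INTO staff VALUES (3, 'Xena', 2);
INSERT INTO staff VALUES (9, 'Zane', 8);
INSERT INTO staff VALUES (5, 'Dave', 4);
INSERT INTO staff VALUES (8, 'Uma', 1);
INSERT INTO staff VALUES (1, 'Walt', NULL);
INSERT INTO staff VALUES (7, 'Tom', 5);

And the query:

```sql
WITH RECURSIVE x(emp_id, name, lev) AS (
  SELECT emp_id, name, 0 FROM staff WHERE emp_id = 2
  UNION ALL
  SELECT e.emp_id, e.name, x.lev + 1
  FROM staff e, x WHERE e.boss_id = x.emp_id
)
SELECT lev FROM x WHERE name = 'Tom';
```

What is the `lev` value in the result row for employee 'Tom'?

3

Base: emp_id=2 (Bob) at lev 0.
Iteration 1: rows with boss_id in {2} -> Xena (id 3, lev 1), Heidi (id 4, lev 1).
Iteration 2: rows with boss_id in {3,4} -> Dave (id 5, lev 2), Ivan (id 6, lev 2).
Iteration 3: rows with boss_id in {5,6} -> Tom (id 7, lev 3).
Iteration 4: no rows with boss_id in {7}; recursion stops.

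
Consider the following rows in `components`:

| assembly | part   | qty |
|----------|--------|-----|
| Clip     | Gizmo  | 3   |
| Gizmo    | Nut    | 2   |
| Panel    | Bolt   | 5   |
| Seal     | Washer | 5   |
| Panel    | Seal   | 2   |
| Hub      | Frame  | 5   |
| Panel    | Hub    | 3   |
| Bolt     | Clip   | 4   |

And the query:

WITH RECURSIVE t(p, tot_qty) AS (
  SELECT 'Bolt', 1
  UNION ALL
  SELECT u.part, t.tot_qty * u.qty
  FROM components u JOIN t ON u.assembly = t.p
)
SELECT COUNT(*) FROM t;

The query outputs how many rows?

4

Base: (Bolt, tot_qty=1).
Iteration 1: components of {Bolt} -> Clip = 1*4 = 4.
Iteration 2: components of {Clip} -> Gizmo = 4*3 = 12.
Iteration 3: components of {Gizmo} -> Nut = 12*2 = 24.
Iteration 4: no further components; recursion stops.
Total rows emitted: 4.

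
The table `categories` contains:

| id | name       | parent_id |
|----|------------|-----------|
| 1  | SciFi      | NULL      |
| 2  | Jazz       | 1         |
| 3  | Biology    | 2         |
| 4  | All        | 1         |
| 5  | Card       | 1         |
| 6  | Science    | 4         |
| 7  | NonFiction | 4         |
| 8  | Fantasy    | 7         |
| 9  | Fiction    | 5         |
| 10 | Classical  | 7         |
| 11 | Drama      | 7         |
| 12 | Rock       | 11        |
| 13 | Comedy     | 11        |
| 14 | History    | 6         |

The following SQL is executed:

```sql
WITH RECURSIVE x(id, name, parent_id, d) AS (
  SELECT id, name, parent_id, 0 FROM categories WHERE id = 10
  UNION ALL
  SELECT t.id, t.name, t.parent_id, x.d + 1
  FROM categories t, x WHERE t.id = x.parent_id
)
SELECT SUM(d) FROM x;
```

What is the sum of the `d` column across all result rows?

6

Base: id=10 (Classical), parent_id=7, d 0.
Iteration 1: join on id=7 -> NonFiction (id 7, parent_id=4, d 1).
Iteration 2: join on id=4 -> All (id 4, parent_id=1, d 2).
Iteration 3: join on id=1 -> SciFi (id 1, parent_id=NULL, d 3).
Iteration 4: parent_id is NULL; no match; recursion stops.
SUM(d) = 0 + 1 + 2 + 3 = 6.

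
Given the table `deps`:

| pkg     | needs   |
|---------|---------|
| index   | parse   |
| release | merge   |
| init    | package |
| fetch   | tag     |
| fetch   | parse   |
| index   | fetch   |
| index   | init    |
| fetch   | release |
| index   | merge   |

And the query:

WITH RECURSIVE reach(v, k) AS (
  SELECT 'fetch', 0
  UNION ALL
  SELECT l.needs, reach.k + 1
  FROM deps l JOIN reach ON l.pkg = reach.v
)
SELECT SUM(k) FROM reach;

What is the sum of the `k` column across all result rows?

Base: (fetch, k=0).
Iteration 1: edges from {fetch} -> (parse, k=1), (release, k=1), (tag, k=1).
Iteration 2: edges from {parse,release,tag} -> (merge, k=2).
Iteration 3: no outgoing edges from {merge}; recursion stops.
SUM(k) = 0 + 1 + 1 + 1 + 2 = 5.

5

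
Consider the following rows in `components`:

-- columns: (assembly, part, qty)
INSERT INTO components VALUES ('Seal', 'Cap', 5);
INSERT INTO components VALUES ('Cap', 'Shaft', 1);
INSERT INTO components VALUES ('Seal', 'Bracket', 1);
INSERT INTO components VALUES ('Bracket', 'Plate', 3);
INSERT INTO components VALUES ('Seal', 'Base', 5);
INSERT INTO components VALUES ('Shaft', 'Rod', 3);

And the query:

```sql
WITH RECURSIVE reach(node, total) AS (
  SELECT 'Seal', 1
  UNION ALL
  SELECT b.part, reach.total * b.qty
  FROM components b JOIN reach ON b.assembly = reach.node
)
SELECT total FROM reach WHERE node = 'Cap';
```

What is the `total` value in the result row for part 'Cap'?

5

Base: (Seal, total=1).
Iteration 1: components of {Seal} -> Base = 1*5 = 5, Bracket = 1*1 = 1, Cap = 1*5 = 5.
Iteration 2: components of {Base,Bracket,Cap} -> Plate = 1*3 = 3, Shaft = 5*1 = 5.
Iteration 3: components of {Plate,Shaft} -> Rod = 5*3 = 15.
Iteration 4: no further components; recursion stops.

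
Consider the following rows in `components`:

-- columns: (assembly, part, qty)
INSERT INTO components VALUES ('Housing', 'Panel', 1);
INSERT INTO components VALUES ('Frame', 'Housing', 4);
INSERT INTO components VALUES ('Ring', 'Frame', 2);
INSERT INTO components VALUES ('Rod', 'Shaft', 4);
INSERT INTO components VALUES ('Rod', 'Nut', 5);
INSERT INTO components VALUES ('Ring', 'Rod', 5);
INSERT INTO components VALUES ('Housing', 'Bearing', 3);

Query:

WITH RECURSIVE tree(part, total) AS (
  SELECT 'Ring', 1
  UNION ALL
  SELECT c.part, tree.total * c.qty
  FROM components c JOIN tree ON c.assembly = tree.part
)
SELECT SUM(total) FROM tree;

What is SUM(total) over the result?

Base: (Ring, total=1).
Iteration 1: components of {Ring} -> Frame = 1*2 = 2, Rod = 1*5 = 5.
Iteration 2: components of {Frame,Rod} -> Housing = 2*4 = 8, Nut = 5*5 = 25, Shaft = 5*4 = 20.
Iteration 3: components of {Housing,Nut,Shaft} -> Bearing = 8*3 = 24, Panel = 8*1 = 8.
Iteration 4: no further components; recursion stops.
SUM(total) = 1 + 2 + 5 + 8 + 20 + 25 + 8 + 24 = 93.

93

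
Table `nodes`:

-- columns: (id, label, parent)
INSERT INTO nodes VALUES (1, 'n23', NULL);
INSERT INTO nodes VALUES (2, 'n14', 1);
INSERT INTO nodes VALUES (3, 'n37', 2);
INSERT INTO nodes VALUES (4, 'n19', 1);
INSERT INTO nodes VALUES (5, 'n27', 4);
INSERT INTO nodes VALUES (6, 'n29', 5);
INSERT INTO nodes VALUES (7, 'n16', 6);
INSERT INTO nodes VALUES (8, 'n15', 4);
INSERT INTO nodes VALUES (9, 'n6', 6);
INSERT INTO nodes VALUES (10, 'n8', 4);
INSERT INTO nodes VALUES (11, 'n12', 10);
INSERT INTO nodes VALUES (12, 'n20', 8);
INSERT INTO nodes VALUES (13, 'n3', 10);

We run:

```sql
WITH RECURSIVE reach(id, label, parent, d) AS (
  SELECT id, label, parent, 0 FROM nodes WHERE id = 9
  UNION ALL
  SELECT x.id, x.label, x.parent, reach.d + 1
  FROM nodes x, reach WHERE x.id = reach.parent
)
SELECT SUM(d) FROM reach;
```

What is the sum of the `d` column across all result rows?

10

Base: id=9 (n6), parent=6, d 0.
Iteration 1: join on id=6 -> n29 (id 6, parent=5, d 1).
Iteration 2: join on id=5 -> n27 (id 5, parent=4, d 2).
Iteration 3: join on id=4 -> n19 (id 4, parent=1, d 3).
Iteration 4: join on id=1 -> n23 (id 1, parent=NULL, d 4).
Iteration 5: parent is NULL; no match; recursion stops.
SUM(d) = 0 + 1 + 2 + 3 + 4 = 10.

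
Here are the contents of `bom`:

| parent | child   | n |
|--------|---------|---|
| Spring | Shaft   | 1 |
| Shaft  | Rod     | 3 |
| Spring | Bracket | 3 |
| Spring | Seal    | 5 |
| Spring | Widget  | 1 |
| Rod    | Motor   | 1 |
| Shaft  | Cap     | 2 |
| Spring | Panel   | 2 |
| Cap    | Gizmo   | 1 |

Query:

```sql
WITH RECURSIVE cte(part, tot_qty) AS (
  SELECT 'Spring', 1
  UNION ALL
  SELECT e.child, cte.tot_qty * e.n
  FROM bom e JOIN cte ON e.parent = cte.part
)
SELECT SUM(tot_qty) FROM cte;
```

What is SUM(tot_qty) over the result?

23

Base: (Spring, tot_qty=1).
Iteration 1: components of {Spring} -> Bracket = 1*3 = 3, Panel = 1*2 = 2, Seal = 1*5 = 5, Shaft = 1*1 = 1, Widget = 1*1 = 1.
Iteration 2: components of {Bracket,Panel,Seal,Shaft,Widget} -> Cap = 1*2 = 2, Rod = 1*3 = 3.
Iteration 3: components of {Cap,Rod} -> Gizmo = 2*1 = 2, Motor = 3*1 = 3.
Iteration 4: no further components; recursion stops.
SUM(tot_qty) = 1 + 1 + 5 + 2 + 1 + 3 + 3 + 2 + 3 + 2 = 23.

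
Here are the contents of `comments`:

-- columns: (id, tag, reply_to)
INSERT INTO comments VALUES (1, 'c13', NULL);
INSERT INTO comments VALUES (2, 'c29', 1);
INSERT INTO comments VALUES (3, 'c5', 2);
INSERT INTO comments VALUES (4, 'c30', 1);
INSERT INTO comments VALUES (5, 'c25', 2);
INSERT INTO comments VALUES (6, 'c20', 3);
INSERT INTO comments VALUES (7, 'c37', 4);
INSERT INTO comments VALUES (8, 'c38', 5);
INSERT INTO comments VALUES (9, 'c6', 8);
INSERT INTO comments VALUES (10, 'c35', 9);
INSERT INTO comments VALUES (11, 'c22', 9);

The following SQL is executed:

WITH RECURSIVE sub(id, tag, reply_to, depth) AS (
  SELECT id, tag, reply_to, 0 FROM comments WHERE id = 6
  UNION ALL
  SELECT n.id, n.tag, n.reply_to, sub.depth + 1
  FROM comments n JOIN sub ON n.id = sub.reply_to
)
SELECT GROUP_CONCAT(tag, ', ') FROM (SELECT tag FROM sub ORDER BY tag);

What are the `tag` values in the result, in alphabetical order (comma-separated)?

c13, c20, c29, c5

Base: id=6 (c20), reply_to=3, depth 0.
Iteration 1: join on id=3 -> c5 (id 3, reply_to=2, depth 1).
Iteration 2: join on id=2 -> c29 (id 2, reply_to=1, depth 2).
Iteration 3: join on id=1 -> c13 (id 1, reply_to=NULL, depth 3).
Iteration 4: reply_to is NULL; no match; recursion stops.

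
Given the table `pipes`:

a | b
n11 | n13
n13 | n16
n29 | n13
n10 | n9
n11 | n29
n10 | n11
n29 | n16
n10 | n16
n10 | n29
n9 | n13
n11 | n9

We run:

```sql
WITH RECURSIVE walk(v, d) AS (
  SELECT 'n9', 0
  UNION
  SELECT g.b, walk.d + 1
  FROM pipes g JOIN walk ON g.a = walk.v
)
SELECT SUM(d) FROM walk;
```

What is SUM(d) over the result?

Base: (n9, d=0).
Iteration 1: edges from {n9} -> (n13, d=1).
Iteration 2: edges from {n13} -> (n16, d=2).
Iteration 3: no outgoing edges from {n16}; recursion stops.
SUM(d) = 0 + 1 + 2 = 3.

3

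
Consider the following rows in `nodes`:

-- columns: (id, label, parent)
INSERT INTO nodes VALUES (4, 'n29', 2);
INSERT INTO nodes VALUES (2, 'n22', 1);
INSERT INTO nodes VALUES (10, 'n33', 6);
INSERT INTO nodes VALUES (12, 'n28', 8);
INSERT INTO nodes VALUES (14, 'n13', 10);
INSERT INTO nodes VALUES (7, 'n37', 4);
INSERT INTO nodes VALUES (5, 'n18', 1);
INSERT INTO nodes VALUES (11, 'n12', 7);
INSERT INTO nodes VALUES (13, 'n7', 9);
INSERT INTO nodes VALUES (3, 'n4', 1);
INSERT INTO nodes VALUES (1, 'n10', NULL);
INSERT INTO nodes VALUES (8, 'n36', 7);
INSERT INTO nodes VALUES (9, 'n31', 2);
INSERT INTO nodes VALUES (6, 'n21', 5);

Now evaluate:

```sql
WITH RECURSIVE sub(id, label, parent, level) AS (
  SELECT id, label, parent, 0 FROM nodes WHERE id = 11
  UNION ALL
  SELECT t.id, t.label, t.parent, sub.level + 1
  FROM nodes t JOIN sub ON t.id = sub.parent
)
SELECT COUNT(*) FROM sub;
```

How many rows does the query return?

5

Base: id=11 (n12), parent=7, level 0.
Iteration 1: join on id=7 -> n37 (id 7, parent=4, level 1).
Iteration 2: join on id=4 -> n29 (id 4, parent=2, level 2).
Iteration 3: join on id=2 -> n22 (id 2, parent=1, level 3).
Iteration 4: join on id=1 -> n10 (id 1, parent=NULL, level 4).
Iteration 5: parent is NULL; no match; recursion stops.
Total rows emitted: 5.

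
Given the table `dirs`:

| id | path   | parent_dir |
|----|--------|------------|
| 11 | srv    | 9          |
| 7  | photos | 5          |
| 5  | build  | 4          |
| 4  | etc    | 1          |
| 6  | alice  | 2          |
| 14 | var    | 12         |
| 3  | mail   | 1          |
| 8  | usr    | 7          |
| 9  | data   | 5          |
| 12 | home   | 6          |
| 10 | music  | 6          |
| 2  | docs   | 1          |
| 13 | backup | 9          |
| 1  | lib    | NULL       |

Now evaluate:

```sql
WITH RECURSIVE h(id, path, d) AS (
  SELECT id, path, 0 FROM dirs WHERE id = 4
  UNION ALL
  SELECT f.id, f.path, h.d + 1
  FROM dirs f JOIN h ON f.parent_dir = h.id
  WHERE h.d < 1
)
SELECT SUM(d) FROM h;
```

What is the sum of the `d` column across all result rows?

1

Base: id=4 (etc) at d 0.
Iteration 1: rows with parent_dir in {4} -> build (id 5, d 1).
Iteration 2: d < 1 fails for all current rows; recursion stops.
SUM(d) = 0 + 1 = 1.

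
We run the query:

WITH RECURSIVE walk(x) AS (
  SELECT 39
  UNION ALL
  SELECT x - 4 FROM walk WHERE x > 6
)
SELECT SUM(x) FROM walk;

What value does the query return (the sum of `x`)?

210

Base: x=39.
Iteration 1: 39 > 6 holds -> x = 39 - 4 = 35.
Iteration 2: 35 > 6 holds -> x = 35 - 4 = 31.
Iteration 3: 31 > 6 holds -> x = 31 - 4 = 27.
Iteration 4: 27 > 6 holds -> x = 27 - 4 = 23.
Iteration 5: 23 > 6 holds -> x = 23 - 4 = 19.
Iteration 6: 19 > 6 holds -> x = 19 - 4 = 15.
Iteration 7: 15 > 6 holds -> x = 15 - 4 = 11.
Iteration 8: 11 > 6 holds -> x = 11 - 4 = 7.
Iteration 9: 7 > 6 holds -> x = 7 - 4 = 3.
Iteration 10: 3 > 6 fails; recursion stops.
SUM(x) = 39 + 35 + 31 + 27 + 23 + 19 + 15 + 11 + 7 + 3 = 210.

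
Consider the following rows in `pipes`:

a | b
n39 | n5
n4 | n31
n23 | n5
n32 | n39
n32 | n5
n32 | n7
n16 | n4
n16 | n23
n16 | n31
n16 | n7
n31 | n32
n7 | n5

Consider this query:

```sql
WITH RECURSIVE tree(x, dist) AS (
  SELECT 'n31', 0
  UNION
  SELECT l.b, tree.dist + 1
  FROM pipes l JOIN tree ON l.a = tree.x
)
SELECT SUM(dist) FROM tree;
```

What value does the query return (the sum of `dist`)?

10

Base: (n31, dist=0).
Iteration 1: edges from {n31} -> (n32, dist=1).
Iteration 2: edges from {n32} -> (n39, dist=2), (n5, dist=2), (n7, dist=2).
Iteration 3: edges from {n39,n5,n7} -> (n5, dist=3). [UNION drops 1 duplicate row(s)]
Iteration 4: no outgoing edges from {n5}; recursion stops.
SUM(dist) = 0 + 1 + 2 + 2 + 2 + 3 = 10.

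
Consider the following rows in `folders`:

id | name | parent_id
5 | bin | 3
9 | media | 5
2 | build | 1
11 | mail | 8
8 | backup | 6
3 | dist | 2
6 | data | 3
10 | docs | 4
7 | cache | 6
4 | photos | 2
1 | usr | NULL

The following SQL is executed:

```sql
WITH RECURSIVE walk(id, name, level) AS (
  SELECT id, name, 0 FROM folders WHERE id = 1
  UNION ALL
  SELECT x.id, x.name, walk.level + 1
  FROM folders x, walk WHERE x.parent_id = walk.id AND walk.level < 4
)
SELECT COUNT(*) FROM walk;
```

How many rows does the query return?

10

Base: id=1 (usr) at level 0.
Iteration 1: rows with parent_id in {1} -> build (id 2, level 1).
Iteration 2: rows with parent_id in {2} -> dist (id 3, level 2), photos (id 4, level 2).
Iteration 3: rows with parent_id in {3,4} -> bin (id 5, level 3), data (id 6, level 3), docs (id 10, level 3).
Iteration 4: rows with parent_id in {5,6,10} -> cache (id 7, level 4), backup (id 8, level 4), media (id 9, level 4).
Iteration 5: level < 4 fails for all current rows; recursion stops.
Total rows emitted: 10.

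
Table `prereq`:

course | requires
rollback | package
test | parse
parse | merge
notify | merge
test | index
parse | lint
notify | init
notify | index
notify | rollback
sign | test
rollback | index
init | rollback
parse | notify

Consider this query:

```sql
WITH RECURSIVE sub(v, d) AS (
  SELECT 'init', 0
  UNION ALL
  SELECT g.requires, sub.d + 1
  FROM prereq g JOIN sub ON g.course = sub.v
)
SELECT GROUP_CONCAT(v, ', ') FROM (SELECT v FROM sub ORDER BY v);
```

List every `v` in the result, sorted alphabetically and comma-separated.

index, init, package, rollback

Base: (init, d=0).
Iteration 1: edges from {init} -> (rollback, d=1).
Iteration 2: edges from {rollback} -> (index, d=2), (package, d=2).
Iteration 3: no outgoing edges from {index,package}; recursion stops.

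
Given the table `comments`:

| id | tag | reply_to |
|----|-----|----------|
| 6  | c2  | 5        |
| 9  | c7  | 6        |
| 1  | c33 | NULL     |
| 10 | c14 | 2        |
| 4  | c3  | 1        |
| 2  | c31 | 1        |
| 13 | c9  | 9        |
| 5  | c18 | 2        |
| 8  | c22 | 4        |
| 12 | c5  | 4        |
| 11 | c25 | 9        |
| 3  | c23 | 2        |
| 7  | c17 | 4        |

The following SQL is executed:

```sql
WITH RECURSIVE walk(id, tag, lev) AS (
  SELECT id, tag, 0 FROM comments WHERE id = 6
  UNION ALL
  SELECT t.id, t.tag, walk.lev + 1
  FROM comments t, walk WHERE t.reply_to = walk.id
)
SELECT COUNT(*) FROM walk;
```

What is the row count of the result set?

4

Base: id=6 (c2) at lev 0.
Iteration 1: rows with reply_to in {6} -> c7 (id 9, lev 1).
Iteration 2: rows with reply_to in {9} -> c25 (id 11, lev 2), c9 (id 13, lev 2).
Iteration 3: no rows with reply_to in {11,13}; recursion stops.
Total rows emitted: 4.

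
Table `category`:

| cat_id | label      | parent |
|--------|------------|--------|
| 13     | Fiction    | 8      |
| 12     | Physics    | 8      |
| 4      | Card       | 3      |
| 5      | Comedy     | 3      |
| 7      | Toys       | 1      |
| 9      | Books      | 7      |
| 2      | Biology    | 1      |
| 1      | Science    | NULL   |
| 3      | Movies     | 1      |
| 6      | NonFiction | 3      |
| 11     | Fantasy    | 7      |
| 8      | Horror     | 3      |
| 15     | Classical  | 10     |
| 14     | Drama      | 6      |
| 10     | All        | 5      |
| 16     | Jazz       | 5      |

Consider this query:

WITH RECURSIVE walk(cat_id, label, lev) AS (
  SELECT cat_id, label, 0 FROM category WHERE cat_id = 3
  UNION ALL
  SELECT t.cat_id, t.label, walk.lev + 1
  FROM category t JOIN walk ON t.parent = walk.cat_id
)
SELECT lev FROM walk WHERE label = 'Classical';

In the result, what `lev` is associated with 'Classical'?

Base: cat_id=3 (Movies) at lev 0.
Iteration 1: rows with parent in {3} -> Card (id 4, lev 1), Comedy (id 5, lev 1), NonFiction (id 6, lev 1), Horror (id 8, lev 1).
Iteration 2: rows with parent in {4,5,6,8} -> All (id 10, lev 2), Physics (id 12, lev 2), Fiction (id 13, lev 2), Drama (id 14, lev 2), Jazz (id 16, lev 2).
Iteration 3: rows with parent in {10,12,13,14,16} -> Classical (id 15, lev 3).
Iteration 4: no rows with parent in {15}; recursion stops.

3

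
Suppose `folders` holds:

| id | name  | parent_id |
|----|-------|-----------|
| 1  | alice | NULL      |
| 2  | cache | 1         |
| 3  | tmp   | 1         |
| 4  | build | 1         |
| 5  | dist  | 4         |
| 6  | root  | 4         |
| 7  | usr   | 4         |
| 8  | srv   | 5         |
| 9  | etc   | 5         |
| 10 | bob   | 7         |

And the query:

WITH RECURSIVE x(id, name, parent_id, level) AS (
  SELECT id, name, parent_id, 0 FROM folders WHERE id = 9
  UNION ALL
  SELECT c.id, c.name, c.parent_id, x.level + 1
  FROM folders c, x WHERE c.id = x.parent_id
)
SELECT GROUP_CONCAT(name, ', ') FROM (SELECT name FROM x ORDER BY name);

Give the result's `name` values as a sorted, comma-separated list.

alice, build, dist, etc

Base: id=9 (etc), parent_id=5, level 0.
Iteration 1: join on id=5 -> dist (id 5, parent_id=4, level 1).
Iteration 2: join on id=4 -> build (id 4, parent_id=1, level 2).
Iteration 3: join on id=1 -> alice (id 1, parent_id=NULL, level 3).
Iteration 4: parent_id is NULL; no match; recursion stops.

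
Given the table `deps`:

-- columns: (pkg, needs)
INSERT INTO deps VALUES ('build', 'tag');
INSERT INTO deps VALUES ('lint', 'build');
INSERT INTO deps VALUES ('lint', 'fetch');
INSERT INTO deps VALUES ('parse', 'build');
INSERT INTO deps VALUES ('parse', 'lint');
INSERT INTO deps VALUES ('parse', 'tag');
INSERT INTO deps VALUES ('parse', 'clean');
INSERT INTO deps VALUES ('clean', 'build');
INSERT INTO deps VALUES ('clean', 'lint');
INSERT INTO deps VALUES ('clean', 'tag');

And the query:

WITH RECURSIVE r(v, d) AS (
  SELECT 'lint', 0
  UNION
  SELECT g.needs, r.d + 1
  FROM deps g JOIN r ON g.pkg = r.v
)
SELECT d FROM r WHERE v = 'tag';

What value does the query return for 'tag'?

Base: (lint, d=0).
Iteration 1: edges from {lint} -> (build, d=1), (fetch, d=1).
Iteration 2: edges from {build,fetch} -> (tag, d=2).
Iteration 3: no outgoing edges from {tag}; recursion stops.

2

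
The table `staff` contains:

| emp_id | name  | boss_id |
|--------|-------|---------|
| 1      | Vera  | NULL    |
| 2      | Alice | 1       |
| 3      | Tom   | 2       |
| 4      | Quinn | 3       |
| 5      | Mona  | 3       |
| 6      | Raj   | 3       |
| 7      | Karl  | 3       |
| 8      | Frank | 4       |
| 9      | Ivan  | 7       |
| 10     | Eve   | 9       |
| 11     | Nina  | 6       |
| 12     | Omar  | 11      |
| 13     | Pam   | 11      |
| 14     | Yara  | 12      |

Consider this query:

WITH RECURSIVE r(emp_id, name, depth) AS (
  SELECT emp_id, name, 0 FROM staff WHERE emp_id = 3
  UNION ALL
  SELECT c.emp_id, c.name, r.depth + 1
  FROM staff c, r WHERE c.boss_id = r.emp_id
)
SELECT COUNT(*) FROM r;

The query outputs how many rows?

12

Base: emp_id=3 (Tom) at depth 0.
Iteration 1: rows with boss_id in {3} -> Quinn (id 4, depth 1), Mona (id 5, depth 1), Raj (id 6, depth 1), Karl (id 7, depth 1).
Iteration 2: rows with boss_id in {4,5,6,7} -> Frank (id 8, depth 2), Ivan (id 9, depth 2), Nina (id 11, depth 2).
Iteration 3: rows with boss_id in {8,9,11} -> Eve (id 10, depth 3), Omar (id 12, depth 3), Pam (id 13, depth 3).
Iteration 4: rows with boss_id in {10,12,13} -> Yara (id 14, depth 4).
Iteration 5: no rows with boss_id in {14}; recursion stops.
Total rows emitted: 12.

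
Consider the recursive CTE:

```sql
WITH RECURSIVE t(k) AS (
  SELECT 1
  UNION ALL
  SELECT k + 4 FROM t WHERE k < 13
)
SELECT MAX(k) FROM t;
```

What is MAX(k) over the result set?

Base: k=1.
Iteration 1: 1 < 13 holds -> k = 1 + 4 = 5.
Iteration 2: 5 < 13 holds -> k = 5 + 4 = 9.
Iteration 3: 9 < 13 holds -> k = 9 + 4 = 13.
Iteration 4: 13 < 13 fails; recursion stops.
k values: 1, 5, 9, 13; the maximum is 13.

13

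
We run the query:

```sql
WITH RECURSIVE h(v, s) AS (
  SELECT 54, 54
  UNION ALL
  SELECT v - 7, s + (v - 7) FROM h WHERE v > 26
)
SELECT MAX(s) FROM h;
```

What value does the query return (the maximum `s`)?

Base: v=54, s=54.
Iteration 1: 54 > 26 holds -> v = 54 - 7 = 47, s = 54 + 47 = 101.
Iteration 2: 47 > 26 holds -> v = 47 - 7 = 40, s = 101 + 40 = 141.
Iteration 3: 40 > 26 holds -> v = 40 - 7 = 33, s = 141 + 33 = 174.
Iteration 4: 33 > 26 holds -> v = 33 - 7 = 26, s = 174 + 26 = 200.
Iteration 5: 26 > 26 fails; recursion stops.
s values: 54, 101, 141, 174, 200; the maximum is 200.

200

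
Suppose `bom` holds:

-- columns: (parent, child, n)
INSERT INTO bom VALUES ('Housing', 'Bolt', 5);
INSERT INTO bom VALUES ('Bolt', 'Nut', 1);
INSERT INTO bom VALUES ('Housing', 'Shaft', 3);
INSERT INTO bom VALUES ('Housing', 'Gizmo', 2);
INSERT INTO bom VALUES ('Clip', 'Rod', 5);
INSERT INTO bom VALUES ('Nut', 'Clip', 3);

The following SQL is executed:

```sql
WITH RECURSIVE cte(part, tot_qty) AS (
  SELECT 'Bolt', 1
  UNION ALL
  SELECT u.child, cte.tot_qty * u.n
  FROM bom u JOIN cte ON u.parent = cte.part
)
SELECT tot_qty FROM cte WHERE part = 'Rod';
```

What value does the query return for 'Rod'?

Base: (Bolt, tot_qty=1).
Iteration 1: components of {Bolt} -> Nut = 1*1 = 1.
Iteration 2: components of {Nut} -> Clip = 1*3 = 3.
Iteration 3: components of {Clip} -> Rod = 3*5 = 15.
Iteration 4: no further components; recursion stops.

15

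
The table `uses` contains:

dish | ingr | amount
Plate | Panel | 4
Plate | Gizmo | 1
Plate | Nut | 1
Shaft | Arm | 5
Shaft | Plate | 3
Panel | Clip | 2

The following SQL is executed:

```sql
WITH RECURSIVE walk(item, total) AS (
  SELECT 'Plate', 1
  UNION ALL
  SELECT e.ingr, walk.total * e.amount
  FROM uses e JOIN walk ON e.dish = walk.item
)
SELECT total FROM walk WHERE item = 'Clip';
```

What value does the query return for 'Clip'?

Base: (Plate, total=1).
Iteration 1: components of {Plate} -> Gizmo = 1*1 = 1, Nut = 1*1 = 1, Panel = 1*4 = 4.
Iteration 2: components of {Gizmo,Nut,Panel} -> Clip = 4*2 = 8.
Iteration 3: no further components; recursion stops.

8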